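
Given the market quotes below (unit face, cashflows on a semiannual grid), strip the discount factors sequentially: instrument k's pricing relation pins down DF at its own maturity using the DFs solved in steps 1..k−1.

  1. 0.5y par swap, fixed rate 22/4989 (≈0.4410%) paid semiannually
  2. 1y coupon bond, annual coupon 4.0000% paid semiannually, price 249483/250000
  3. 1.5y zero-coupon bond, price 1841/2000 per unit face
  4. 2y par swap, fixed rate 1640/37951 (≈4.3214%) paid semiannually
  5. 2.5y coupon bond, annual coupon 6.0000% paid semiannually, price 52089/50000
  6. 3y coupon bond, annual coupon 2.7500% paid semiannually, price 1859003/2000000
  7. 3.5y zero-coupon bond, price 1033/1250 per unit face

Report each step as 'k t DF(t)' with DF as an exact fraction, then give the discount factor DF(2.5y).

step 1 [0.5y] swap r/2=11/4989: DF=(1 − 11/4989·(0))/(1+11/4989) = 4989/5000 ≈ 0.997800
step 2 [1y] bond c/2=1/50: DF=(249483/250000 − 1/50·(0.997800))/(1+1/50) = 2397/2500 ≈ 0.958800
step 3 [1.5y] zero: DF = P = 1841/2000 ≈ 0.920500
step 4 [2y] swap r/2=820/37951: DF=(1 − 820/37951·(0.997800+0.958800+0.920500))/(1+820/37951) = 459/500 ≈ 0.918000
step 5 [2.5y] bond c/2=3/100: DF=(52089/50000 − 3/100·(0.997800+0.958800+0.920500+0.918000))/(1+3/100) = 9009/10000 ≈ 0.900900
step 6 [3y] bond c/2=11/800: DF=(1859003/2000000 − 11/800·(0.997800+0.958800+0.920500+0.918000+0.900900))/(1+11/800) = 2133/2500 ≈ 0.853200
step 7 [3.5y] zero: DF = P = 1033/1250 ≈ 0.826400

1 1/2 4989/5000
2 1 2397/2500
3 3/2 1841/2000
4 2 459/500
5 5/2 9009/10000
6 3 2133/2500
7 7/2 1033/1250
DF(2.5y) = 9009/10000 ≈ 0.900900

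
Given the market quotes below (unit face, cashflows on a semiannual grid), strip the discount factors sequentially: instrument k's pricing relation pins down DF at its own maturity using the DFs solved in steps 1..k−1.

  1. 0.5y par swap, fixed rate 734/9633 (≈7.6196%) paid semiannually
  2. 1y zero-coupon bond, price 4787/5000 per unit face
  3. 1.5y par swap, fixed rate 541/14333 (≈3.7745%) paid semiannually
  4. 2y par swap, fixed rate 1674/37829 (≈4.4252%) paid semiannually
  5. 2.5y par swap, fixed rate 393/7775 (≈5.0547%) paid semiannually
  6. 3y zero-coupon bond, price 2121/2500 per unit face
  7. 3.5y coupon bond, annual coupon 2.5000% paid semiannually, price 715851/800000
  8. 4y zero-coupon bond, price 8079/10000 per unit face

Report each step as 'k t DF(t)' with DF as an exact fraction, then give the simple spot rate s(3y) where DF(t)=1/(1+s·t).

1 1/2 9633/10000
2 1 4787/5000
3 3/2 9459/10000
4 2 9163/10000
5 5/2 8821/10000
6 3 2121/2500
7 7/2 8157/10000
8 4 8079/10000
s(3y) = (1/(2121/2500) − 1)/(3) = 379/6363 ≈ 5.9563%

step 1 [0.5y] swap r/2=367/9633: DF=(1 − 367/9633·(0))/(1+367/9633) = 9633/10000 ≈ 0.963300
step 2 [1y] zero: DF = P = 4787/5000 ≈ 0.957400
step 3 [1.5y] swap r/2=541/28666: DF=(1 − 541/28666·(0.963300+0.957400))/(1+541/28666) = 9459/10000 ≈ 0.945900
step 4 [2y] swap r/2=837/37829: DF=(1 − 837/37829·(0.963300+0.957400+0.945900))/(1+837/37829) = 9163/10000 ≈ 0.916300
step 5 [2.5y] swap r/2=393/15550: DF=(1 − 393/15550·(0.963300+0.957400+0.945900+0.916300))/(1+393/15550) = 8821/10000 ≈ 0.882100
step 6 [3y] zero: DF = P = 2121/2500 ≈ 0.848400
step 7 [3.5y] bond c/2=1/80: DF=(715851/800000 − 1/80·(0.963300+0.957400+0.945900+0.916300+0.882100+0.848400))/(1+1/80) = 8157/10000 ≈ 0.815700
step 8 [4y] zero: DF = P = 8079/10000 ≈ 0.807900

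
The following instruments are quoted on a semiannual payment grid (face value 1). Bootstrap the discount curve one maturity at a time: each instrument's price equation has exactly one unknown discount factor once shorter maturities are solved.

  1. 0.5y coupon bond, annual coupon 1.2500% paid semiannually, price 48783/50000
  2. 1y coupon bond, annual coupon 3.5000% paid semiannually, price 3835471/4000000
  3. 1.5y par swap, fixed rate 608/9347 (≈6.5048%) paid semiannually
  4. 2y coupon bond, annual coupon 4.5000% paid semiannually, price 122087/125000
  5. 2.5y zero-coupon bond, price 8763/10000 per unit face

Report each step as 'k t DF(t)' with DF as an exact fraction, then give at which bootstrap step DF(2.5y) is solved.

1 1/2 606/625
2 1 9257/10000
3 3/2 568/625
4 2 1787/2000
5 5/2 8763/10000
DF(2.5y) is solved at step 5

step 1 [0.5y] bond c/2=1/160: DF=(48783/50000 − 1/160·(0))/(1+1/160) = 606/625 ≈ 0.969600
step 2 [1y] bond c/2=7/400: DF=(3835471/4000000 − 7/400·(0.969600))/(1+7/400) = 9257/10000 ≈ 0.925700
step 3 [1.5y] swap r/2=304/9347: DF=(1 − 304/9347·(0.969600+0.925700))/(1+304/9347) = 568/625 ≈ 0.908800
step 4 [2y] bond c/2=9/400: DF=(122087/125000 − 9/400·(0.969600+0.925700+0.908800))/(1+9/400) = 1787/2000 ≈ 0.893500
step 5 [2.5y] zero: DF = P = 8763/10000 ≈ 0.876300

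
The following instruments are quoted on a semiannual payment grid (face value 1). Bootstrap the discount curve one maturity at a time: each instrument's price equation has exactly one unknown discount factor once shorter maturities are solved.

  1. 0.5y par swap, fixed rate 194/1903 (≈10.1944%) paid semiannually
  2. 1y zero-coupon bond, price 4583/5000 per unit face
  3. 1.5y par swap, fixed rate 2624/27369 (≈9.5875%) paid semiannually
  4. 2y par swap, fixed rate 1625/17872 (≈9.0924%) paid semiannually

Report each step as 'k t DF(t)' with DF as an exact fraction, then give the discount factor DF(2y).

1 1/2 1903/2000
2 1 4583/5000
3 3/2 543/625
4 2 67/80
DF(2y) = 67/80 ≈ 0.837500

step 1 [0.5y] swap r/2=97/1903: DF=(1 − 97/1903·(0))/(1+97/1903) = 1903/2000 ≈ 0.951500
step 2 [1y] zero: DF = P = 4583/5000 ≈ 0.916600
step 3 [1.5y] swap r/2=1312/27369: DF=(1 − 1312/27369·(0.951500+0.916600))/(1+1312/27369) = 543/625 ≈ 0.868800
step 4 [2y] swap r/2=1625/35744: DF=(1 − 1625/35744·(0.951500+0.916600+0.868800))/(1+1625/35744) = 67/80 ≈ 0.837500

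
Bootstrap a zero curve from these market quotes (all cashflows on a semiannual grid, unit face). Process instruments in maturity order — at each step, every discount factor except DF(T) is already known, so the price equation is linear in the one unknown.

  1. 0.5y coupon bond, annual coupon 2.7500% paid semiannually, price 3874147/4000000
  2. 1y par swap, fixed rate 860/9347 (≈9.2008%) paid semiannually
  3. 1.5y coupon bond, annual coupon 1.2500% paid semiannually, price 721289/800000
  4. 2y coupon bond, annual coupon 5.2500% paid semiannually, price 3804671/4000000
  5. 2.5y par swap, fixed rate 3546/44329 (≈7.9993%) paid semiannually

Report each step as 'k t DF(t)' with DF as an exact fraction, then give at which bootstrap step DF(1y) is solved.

1 1/2 4777/5000
2 1 457/500
3 3/2 2211/2500
4 2 2141/2500
5 5/2 8227/10000
DF(1y) is solved at step 2

step 1 [0.5y] bond c/2=11/800: DF=(3874147/4000000 − 11/800·(0))/(1+11/800) = 4777/5000 ≈ 0.955400
step 2 [1y] swap r/2=430/9347: DF=(1 − 430/9347·(0.955400))/(1+430/9347) = 457/500 ≈ 0.914000
step 3 [1.5y] bond c/2=1/160: DF=(721289/800000 − 1/160·(0.955400+0.914000))/(1+1/160) = 2211/2500 ≈ 0.884400
step 4 [2y] bond c/2=21/800: DF=(3804671/4000000 − 21/800·(0.955400+0.914000+0.884400))/(1+21/800) = 2141/2500 ≈ 0.856400
step 5 [2.5y] swap r/2=1773/44329: DF=(1 − 1773/44329·(0.955400+0.914000+0.884400+0.856400))/(1+1773/44329) = 8227/10000 ≈ 0.822700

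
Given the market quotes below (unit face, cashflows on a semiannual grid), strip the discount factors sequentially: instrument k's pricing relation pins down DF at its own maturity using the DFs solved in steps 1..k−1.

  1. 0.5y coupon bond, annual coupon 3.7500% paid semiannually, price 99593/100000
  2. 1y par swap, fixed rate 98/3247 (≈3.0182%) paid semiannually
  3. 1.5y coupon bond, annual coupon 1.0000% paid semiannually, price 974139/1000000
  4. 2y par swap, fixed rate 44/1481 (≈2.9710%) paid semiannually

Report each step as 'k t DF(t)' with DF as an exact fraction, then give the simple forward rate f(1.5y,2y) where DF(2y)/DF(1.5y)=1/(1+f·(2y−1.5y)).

step 1 [0.5y] bond c/2=3/160: DF=(99593/100000 − 3/160·(0))/(1+3/160) = 611/625 ≈ 0.977600
step 2 [1y] swap r/2=49/3247: DF=(1 − 49/3247·(0.977600))/(1+49/3247) = 4853/5000 ≈ 0.970600
step 3 [1.5y] bond c/2=1/200: DF=(974139/1000000 − 1/200·(0.977600+0.970600))/(1+1/200) = 2399/2500 ≈ 0.959600
step 4 [2y] swap r/2=22/1481: DF=(1 − 22/1481·(0.977600+0.970600+0.959600))/(1+22/1481) = 2357/2500 ≈ 0.942800

1 1/2 611/625
2 1 4853/5000
3 3/2 2399/2500
4 2 2357/2500
f(1.5y,2y) = ((2399/2500)/(2357/2500) − 1)/(1/2) = 84/2357 ≈ 3.5639%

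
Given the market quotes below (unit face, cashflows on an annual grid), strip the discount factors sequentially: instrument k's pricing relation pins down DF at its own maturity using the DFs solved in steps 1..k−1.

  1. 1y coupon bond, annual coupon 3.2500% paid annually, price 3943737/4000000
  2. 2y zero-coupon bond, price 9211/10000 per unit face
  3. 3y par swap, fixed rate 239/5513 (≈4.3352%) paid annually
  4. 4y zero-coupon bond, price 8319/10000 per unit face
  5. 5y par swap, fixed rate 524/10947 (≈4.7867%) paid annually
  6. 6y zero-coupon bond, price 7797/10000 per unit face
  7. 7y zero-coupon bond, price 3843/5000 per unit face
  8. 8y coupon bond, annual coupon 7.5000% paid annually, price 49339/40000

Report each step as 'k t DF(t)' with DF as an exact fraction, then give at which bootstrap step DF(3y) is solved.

step 1 [1y] bond c/1=13/400: DF=(3943737/4000000 − 13/400·(0))/(1+13/400) = 9549/10000 ≈ 0.954900
step 2 [2y] zero: DF = P = 9211/10000 ≈ 0.921100
step 3 [3y] swap r/1=239/5513: DF=(1 − 239/5513·(0.954900+0.921100))/(1+239/5513) = 1761/2000 ≈ 0.880500
step 4 [4y] zero: DF = P = 8319/10000 ≈ 0.831900
step 5 [5y] swap r/1=524/10947: DF=(1 − 524/10947·(0.954900+0.921100+0.880500+0.831900))/(1+524/10947) = 494/625 ≈ 0.790400
step 6 [6y] zero: DF = P = 7797/10000 ≈ 0.779700
step 7 [7y] zero: DF = P = 3843/5000 ≈ 0.768600
step 8 [8y] bond c/1=3/40: DF=(49339/40000 − 3/40·(0.954900+0.921100+0.880500+0.831900+0.790400+0.779700+0.768600))/(1+3/40) = 7339/10000 ≈ 0.733900

1 1 9549/10000
2 2 9211/10000
3 3 1761/2000
4 4 8319/10000
5 5 494/625
6 6 7797/10000
7 7 3843/5000
8 8 7339/10000
DF(3y) is solved at step 3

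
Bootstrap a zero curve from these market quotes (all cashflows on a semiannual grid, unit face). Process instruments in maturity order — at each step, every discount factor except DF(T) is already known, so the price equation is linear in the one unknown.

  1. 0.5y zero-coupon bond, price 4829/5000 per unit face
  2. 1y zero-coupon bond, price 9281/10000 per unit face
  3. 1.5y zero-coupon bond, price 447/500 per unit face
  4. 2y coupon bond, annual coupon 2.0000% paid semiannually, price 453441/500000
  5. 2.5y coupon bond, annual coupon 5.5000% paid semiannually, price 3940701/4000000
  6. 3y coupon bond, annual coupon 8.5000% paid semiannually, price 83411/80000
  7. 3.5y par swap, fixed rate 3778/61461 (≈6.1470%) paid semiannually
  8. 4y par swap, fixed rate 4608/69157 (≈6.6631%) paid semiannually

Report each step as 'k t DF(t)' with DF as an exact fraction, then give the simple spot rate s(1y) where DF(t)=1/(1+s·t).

1 1/2 4829/5000
2 1 9281/10000
3 3/2 447/500
4 2 8703/10000
5 5/2 8609/10000
6 3 8159/10000
7 7/2 8111/10000
8 4 481/625
s(1y) = (1/(9281/10000) − 1)/(1) = 719/9281 ≈ 7.7470%

step 1 [0.5y] zero: DF = P = 4829/5000 ≈ 0.965800
step 2 [1y] zero: DF = P = 9281/10000 ≈ 0.928100
step 3 [1.5y] zero: DF = P = 447/500 ≈ 0.894000
step 4 [2y] bond c/2=1/100: DF=(453441/500000 − 1/100·(0.965800+0.928100+0.894000))/(1+1/100) = 8703/10000 ≈ 0.870300
step 5 [2.5y] bond c/2=11/400: DF=(3940701/4000000 − 11/400·(0.965800+0.928100+0.894000+0.870300))/(1+11/400) = 8609/10000 ≈ 0.860900
step 6 [3y] bond c/2=17/400: DF=(83411/80000 − 17/400·(0.965800+0.928100+0.894000+0.870300+0.860900))/(1+17/400) = 8159/10000 ≈ 0.815900
step 7 [3.5y] swap r/2=1889/61461: DF=(1 − 1889/61461·(0.965800+0.928100+0.894000+0.870300+0.860900+0.815900))/(1+1889/61461) = 8111/10000 ≈ 0.811100
step 8 [4y] swap r/2=2304/69157: DF=(1 − 2304/69157·(0.965800+0.928100+0.894000+0.870300+0.860900+0.815900+0.811100))/(1+2304/69157) = 481/625 ≈ 0.769600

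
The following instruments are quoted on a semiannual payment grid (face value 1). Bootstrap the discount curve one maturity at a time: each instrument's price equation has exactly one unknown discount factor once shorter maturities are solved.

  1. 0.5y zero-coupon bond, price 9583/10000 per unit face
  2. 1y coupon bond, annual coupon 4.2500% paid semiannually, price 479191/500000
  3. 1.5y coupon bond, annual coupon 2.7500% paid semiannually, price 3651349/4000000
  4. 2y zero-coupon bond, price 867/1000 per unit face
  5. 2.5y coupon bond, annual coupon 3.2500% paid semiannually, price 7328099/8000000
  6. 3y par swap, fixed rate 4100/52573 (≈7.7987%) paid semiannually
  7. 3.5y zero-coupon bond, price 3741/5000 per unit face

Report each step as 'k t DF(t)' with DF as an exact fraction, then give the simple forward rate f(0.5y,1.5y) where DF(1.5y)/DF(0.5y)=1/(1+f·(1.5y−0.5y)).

step 1 [0.5y] zero: DF = P = 9583/10000 ≈ 0.958300
step 2 [1y] bond c/2=17/800: DF=(479191/500000 − 17/800·(0.958300))/(1+17/800) = 1837/2000 ≈ 0.918500
step 3 [1.5y] bond c/2=11/800: DF=(3651349/4000000 − 11/800·(0.958300+0.918500))/(1+11/800) = 7/8 ≈ 0.875000
step 4 [2y] zero: DF = P = 867/1000 ≈ 0.867000
step 5 [2.5y] bond c/2=13/800: DF=(7328099/8000000 − 13/800·(0.958300+0.918500+0.875000+0.867000))/(1+13/800) = 1687/2000 ≈ 0.843500
step 6 [3y] swap r/2=2050/52573: DF=(1 − 2050/52573·(0.958300+0.918500+0.875000+0.867000+0.843500))/(1+2050/52573) = 159/200 ≈ 0.795000
step 7 [3.5y] zero: DF = P = 3741/5000 ≈ 0.748200

1 1/2 9583/10000
2 1 1837/2000
3 3/2 7/8
4 2 867/1000
5 5/2 1687/2000
6 3 159/200
7 7/2 3741/5000
f(0.5y,1.5y) = ((9583/10000)/(7/8) − 1)/(1) = 119/1250 ≈ 9.5200%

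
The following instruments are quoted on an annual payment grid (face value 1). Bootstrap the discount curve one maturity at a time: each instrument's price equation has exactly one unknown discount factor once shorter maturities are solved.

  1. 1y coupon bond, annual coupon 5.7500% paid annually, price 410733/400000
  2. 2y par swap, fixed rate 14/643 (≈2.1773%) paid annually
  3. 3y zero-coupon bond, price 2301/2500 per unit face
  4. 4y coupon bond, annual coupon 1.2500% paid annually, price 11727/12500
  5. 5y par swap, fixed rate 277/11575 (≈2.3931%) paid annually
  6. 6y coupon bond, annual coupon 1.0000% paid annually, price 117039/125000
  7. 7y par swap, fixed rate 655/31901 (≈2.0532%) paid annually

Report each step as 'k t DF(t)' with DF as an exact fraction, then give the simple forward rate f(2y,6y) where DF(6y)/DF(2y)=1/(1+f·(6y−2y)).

1 1 971/1000
2 2 479/500
3 3 2301/2500
4 4 4457/5000
5 5 2223/2500
6 6 2203/2500
7 7 869/1000
f(2y,6y) = ((479/500)/(2203/2500) − 1)/(4) = 48/2203 ≈ 2.1788%

step 1 [1y] bond c/1=23/400: DF=(410733/400000 − 23/400·(0))/(1+23/400) = 971/1000 ≈ 0.971000
step 2 [2y] swap r/1=14/643: DF=(1 − 14/643·(0.971000))/(1+14/643) = 479/500 ≈ 0.958000
step 3 [3y] zero: DF = P = 2301/2500 ≈ 0.920400
step 4 [4y] bond c/1=1/80: DF=(11727/12500 − 1/80·(0.971000+0.958000+0.920400))/(1+1/80) = 4457/5000 ≈ 0.891400
step 5 [5y] swap r/1=277/11575: DF=(1 − 277/11575·(0.971000+0.958000+0.920400+0.891400))/(1+277/11575) = 2223/2500 ≈ 0.889200
step 6 [6y] bond c/1=1/100: DF=(117039/125000 − 1/100·(0.971000+0.958000+0.920400+0.891400+0.889200))/(1+1/100) = 2203/2500 ≈ 0.881200
step 7 [7y] swap r/1=655/31901: DF=(1 − 655/31901·(0.971000+0.958000+0.920400+0.891400+0.889200+0.881200))/(1+655/31901) = 869/1000 ≈ 0.869000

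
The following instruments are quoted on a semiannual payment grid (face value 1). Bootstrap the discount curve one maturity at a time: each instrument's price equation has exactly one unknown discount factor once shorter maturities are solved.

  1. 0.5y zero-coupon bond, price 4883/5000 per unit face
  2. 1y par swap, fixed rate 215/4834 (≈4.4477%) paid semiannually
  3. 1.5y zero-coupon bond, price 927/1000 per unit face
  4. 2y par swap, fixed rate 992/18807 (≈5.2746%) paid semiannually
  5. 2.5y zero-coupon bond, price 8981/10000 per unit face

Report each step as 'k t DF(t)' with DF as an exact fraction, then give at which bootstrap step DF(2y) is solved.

1 1/2 4883/5000
2 1 957/1000
3 3/2 927/1000
4 2 563/625
5 5/2 8981/10000
DF(2y) is solved at step 4

step 1 [0.5y] zero: DF = P = 4883/5000 ≈ 0.976600
step 2 [1y] swap r/2=215/9668: DF=(1 − 215/9668·(0.976600))/(1+215/9668) = 957/1000 ≈ 0.957000
step 3 [1.5y] zero: DF = P = 927/1000 ≈ 0.927000
step 4 [2y] swap r/2=496/18807: DF=(1 − 496/18807·(0.976600+0.957000+0.927000))/(1+496/18807) = 563/625 ≈ 0.900800
step 5 [2.5y] zero: DF = P = 8981/10000 ≈ 0.898100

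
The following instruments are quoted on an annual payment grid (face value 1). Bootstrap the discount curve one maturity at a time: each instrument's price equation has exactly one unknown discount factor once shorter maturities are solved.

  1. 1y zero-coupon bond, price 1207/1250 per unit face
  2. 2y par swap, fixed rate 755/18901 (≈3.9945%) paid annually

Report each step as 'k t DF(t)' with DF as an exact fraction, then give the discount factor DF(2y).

step 1 [1y] zero: DF = P = 1207/1250 ≈ 0.965600
step 2 [2y] swap r/1=755/18901: DF=(1 − 755/18901·(0.965600))/(1+755/18901) = 1849/2000 ≈ 0.924500

1 1 1207/1250
2 2 1849/2000
DF(2y) = 1849/2000 ≈ 0.924500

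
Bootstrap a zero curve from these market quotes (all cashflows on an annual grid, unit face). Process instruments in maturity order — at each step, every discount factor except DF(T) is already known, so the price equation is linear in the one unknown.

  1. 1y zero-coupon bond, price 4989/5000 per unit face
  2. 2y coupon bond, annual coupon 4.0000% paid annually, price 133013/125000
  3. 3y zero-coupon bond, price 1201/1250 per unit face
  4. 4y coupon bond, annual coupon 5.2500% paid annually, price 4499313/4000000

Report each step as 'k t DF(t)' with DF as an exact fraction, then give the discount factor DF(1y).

1 1 4989/5000
2 2 1231/1250
3 3 1201/1250
4 4 9219/10000
DF(1y) = 4989/5000 ≈ 0.997800

step 1 [1y] zero: DF = P = 4989/5000 ≈ 0.997800
step 2 [2y] bond c/1=1/25: DF=(133013/125000 − 1/25·(0.997800))/(1+1/25) = 1231/1250 ≈ 0.984800
step 3 [3y] zero: DF = P = 1201/1250 ≈ 0.960800
step 4 [4y] bond c/1=21/400: DF=(4499313/4000000 − 21/400·(0.997800+0.984800+0.960800))/(1+21/400) = 9219/10000 ≈ 0.921900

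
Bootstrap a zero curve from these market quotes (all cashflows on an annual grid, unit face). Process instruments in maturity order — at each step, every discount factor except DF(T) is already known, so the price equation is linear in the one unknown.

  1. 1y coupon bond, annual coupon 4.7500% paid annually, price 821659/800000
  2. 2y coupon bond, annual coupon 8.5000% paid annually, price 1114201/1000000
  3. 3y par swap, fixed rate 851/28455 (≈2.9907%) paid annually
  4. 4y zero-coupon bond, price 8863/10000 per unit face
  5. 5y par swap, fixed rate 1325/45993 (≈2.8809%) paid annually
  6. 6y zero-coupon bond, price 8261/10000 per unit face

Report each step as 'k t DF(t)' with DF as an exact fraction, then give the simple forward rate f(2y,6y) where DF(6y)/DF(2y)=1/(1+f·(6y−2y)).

step 1 [1y] bond c/1=19/400: DF=(821659/800000 − 19/400·(0))/(1+19/400) = 1961/2000 ≈ 0.980500
step 2 [2y] bond c/1=17/200: DF=(1114201/1000000 − 17/200·(0.980500))/(1+17/200) = 9501/10000 ≈ 0.950100
step 3 [3y] swap r/1=851/28455: DF=(1 − 851/28455·(0.980500+0.950100))/(1+851/28455) = 9149/10000 ≈ 0.914900
step 4 [4y] zero: DF = P = 8863/10000 ≈ 0.886300
step 5 [5y] swap r/1=1325/45993: DF=(1 − 1325/45993·(0.980500+0.950100+0.914900+0.886300))/(1+1325/45993) = 347/400 ≈ 0.867500
step 6 [6y] zero: DF = P = 8261/10000 ≈ 0.826100

1 1 1961/2000
2 2 9501/10000
3 3 9149/10000
4 4 8863/10000
5 5 347/400
6 6 8261/10000
f(2y,6y) = ((9501/10000)/(8261/10000) − 1)/(4) = 310/8261 ≈ 3.7526%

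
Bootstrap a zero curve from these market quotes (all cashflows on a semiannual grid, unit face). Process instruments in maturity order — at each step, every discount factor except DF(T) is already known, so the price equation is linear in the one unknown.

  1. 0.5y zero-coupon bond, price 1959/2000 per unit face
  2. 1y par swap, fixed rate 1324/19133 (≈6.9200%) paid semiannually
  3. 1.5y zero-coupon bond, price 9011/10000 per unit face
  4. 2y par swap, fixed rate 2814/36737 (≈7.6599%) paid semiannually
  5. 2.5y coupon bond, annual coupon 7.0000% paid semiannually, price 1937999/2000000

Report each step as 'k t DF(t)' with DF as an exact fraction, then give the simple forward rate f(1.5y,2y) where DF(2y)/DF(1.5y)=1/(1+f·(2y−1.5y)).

step 1 [0.5y] zero: DF = P = 1959/2000 ≈ 0.979500
step 2 [1y] swap r/2=662/19133: DF=(1 − 662/19133·(0.979500))/(1+662/19133) = 4669/5000 ≈ 0.933800
step 3 [1.5y] zero: DF = P = 9011/10000 ≈ 0.901100
step 4 [2y] swap r/2=1407/36737: DF=(1 − 1407/36737·(0.979500+0.933800+0.901100))/(1+1407/36737) = 8593/10000 ≈ 0.859300
step 5 [2.5y] bond c/2=7/200: DF=(1937999/2000000 − 7/200·(0.979500+0.933800+0.901100+0.859300))/(1+7/200) = 203/250 ≈ 0.812000

1 1/2 1959/2000
2 1 4669/5000
3 3/2 9011/10000
4 2 8593/10000
5 5/2 203/250
f(1.5y,2y) = ((9011/10000)/(8593/10000) − 1)/(1/2) = 836/8593 ≈ 9.7288%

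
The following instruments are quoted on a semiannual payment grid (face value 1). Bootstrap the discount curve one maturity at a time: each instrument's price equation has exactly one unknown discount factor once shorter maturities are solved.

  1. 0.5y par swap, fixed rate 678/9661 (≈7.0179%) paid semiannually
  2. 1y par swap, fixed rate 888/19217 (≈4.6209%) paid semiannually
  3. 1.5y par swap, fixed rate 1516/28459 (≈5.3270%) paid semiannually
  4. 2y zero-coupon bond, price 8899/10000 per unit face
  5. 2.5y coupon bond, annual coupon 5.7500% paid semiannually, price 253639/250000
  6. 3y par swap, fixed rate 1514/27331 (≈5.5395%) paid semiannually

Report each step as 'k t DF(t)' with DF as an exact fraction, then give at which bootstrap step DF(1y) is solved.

step 1 [0.5y] swap r/2=339/9661: DF=(1 − 339/9661·(0))/(1+339/9661) = 9661/10000 ≈ 0.966100
step 2 [1y] swap r/2=444/19217: DF=(1 − 444/19217·(0.966100))/(1+444/19217) = 2389/2500 ≈ 0.955600
step 3 [1.5y] swap r/2=758/28459: DF=(1 − 758/28459·(0.966100+0.955600))/(1+758/28459) = 4621/5000 ≈ 0.924200
step 4 [2y] zero: DF = P = 8899/10000 ≈ 0.889900
step 5 [2.5y] bond c/2=23/800: DF=(253639/250000 − 23/800·(0.966100+0.955600+0.924200+0.889900))/(1+23/800) = 4409/5000 ≈ 0.881800
step 6 [3y] swap r/2=757/27331: DF=(1 − 757/27331·(0.966100+0.955600+0.924200+0.889900+0.881800))/(1+757/27331) = 4243/5000 ≈ 0.848600

1 1/2 9661/10000
2 1 2389/2500
3 3/2 4621/5000
4 2 8899/10000
5 5/2 4409/5000
6 3 4243/5000
DF(1y) is solved at step 2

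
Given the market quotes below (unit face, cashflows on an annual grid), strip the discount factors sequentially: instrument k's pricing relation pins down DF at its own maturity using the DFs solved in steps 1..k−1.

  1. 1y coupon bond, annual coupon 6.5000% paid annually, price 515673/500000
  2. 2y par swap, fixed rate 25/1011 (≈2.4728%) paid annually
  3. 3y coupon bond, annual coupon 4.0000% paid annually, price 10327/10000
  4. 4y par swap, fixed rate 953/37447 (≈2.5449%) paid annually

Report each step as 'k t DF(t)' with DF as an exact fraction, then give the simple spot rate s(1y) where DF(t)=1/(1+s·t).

step 1 [1y] bond c/1=13/200: DF=(515673/500000 − 13/200·(0))/(1+13/200) = 2421/2500 ≈ 0.968400
step 2 [2y] swap r/1=25/1011: DF=(1 − 25/1011·(0.968400))/(1+25/1011) = 381/400 ≈ 0.952500
step 3 [3y] bond c/1=1/25: DF=(10327/10000 − 1/25·(0.968400+0.952500))/(1+1/25) = 9191/10000 ≈ 0.919100
step 4 [4y] swap r/1=953/37447: DF=(1 − 953/37447·(0.968400+0.952500+0.919100))/(1+953/37447) = 9047/10000 ≈ 0.904700

1 1 2421/2500
2 2 381/400
3 3 9191/10000
4 4 9047/10000
s(1y) = (1/(2421/2500) − 1)/(1) = 79/2421 ≈ 3.2631%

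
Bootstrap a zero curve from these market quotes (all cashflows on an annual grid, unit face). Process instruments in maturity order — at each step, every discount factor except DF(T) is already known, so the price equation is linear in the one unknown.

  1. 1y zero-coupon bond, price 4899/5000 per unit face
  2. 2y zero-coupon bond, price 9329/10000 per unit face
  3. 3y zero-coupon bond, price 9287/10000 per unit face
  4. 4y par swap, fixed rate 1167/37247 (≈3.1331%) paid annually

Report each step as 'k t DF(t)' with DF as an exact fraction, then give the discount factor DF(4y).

1 1 4899/5000
2 2 9329/10000
3 3 9287/10000
4 4 8833/10000
DF(4y) = 8833/10000 ≈ 0.883300

step 1 [1y] zero: DF = P = 4899/5000 ≈ 0.979800
step 2 [2y] zero: DF = P = 9329/10000 ≈ 0.932900
step 3 [3y] zero: DF = P = 9287/10000 ≈ 0.928700
step 4 [4y] swap r/1=1167/37247: DF=(1 − 1167/37247·(0.979800+0.932900+0.928700))/(1+1167/37247) = 8833/10000 ≈ 0.883300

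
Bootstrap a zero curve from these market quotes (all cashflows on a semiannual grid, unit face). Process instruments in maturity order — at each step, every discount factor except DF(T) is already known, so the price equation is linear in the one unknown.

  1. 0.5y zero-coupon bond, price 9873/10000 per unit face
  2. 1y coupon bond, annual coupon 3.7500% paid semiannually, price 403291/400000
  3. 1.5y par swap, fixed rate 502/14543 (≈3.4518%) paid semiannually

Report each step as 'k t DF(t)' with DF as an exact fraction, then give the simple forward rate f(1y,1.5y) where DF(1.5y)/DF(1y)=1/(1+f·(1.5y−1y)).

1 1/2 9873/10000
2 1 1943/2000
3 3/2 4749/5000
f(1y,1.5y) = ((1943/2000)/(4749/5000) − 1)/(1/2) = 217/4749 ≈ 4.5694%

step 1 [0.5y] zero: DF = P = 9873/10000 ≈ 0.987300
step 2 [1y] bond c/2=3/160: DF=(403291/400000 − 3/160·(0.987300))/(1+3/160) = 1943/2000 ≈ 0.971500
step 3 [1.5y] swap r/2=251/14543: DF=(1 − 251/14543·(0.987300+0.971500))/(1+251/14543) = 4749/5000 ≈ 0.949800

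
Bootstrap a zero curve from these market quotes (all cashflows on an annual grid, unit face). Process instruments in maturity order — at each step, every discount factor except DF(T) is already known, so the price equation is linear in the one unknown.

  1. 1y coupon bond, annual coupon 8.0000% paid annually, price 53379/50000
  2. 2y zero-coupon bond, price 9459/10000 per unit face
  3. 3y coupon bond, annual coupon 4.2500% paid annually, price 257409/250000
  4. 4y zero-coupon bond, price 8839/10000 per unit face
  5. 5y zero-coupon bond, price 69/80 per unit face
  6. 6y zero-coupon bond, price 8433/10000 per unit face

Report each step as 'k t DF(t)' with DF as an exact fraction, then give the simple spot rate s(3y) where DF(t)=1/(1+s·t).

step 1 [1y] bond c/1=2/25: DF=(53379/50000 − 2/25·(0))/(1+2/25) = 1977/2000 ≈ 0.988500
step 2 [2y] zero: DF = P = 9459/10000 ≈ 0.945900
step 3 [3y] bond c/1=17/400: DF=(257409/250000 − 17/400·(0.988500+0.945900))/(1+17/400) = 568/625 ≈ 0.908800
step 4 [4y] zero: DF = P = 8839/10000 ≈ 0.883900
step 5 [5y] zero: DF = P = 69/80 ≈ 0.862500
step 6 [6y] zero: DF = P = 8433/10000 ≈ 0.843300

1 1 1977/2000
2 2 9459/10000
3 3 568/625
4 4 8839/10000
5 5 69/80
6 6 8433/10000
s(3y) = (1/(568/625) − 1)/(3) = 19/568 ≈ 3.3451%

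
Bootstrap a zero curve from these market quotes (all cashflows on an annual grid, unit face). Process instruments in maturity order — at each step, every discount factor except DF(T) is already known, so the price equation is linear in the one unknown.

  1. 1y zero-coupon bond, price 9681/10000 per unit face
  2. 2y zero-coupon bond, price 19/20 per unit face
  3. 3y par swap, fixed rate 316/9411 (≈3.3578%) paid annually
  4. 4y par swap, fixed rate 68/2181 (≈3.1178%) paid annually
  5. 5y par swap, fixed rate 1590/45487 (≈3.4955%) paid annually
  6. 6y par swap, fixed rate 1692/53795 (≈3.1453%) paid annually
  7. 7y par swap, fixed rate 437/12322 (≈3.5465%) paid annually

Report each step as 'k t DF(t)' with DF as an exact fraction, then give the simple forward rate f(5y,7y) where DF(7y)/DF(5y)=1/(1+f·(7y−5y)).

1 1 9681/10000
2 2 19/20
3 3 2263/2500
4 4 2211/2500
5 5 841/1000
6 6 2077/2500
7 7 1563/2000
f(5y,7y) = ((841/1000)/(1563/2000) − 1)/(2) = 119/3126 ≈ 3.8068%

step 1 [1y] zero: DF = P = 9681/10000 ≈ 0.968100
step 2 [2y] zero: DF = P = 19/20 ≈ 0.950000
step 3 [3y] swap r/1=316/9411: DF=(1 − 316/9411·(0.968100+0.950000))/(1+316/9411) = 2263/2500 ≈ 0.905200
step 4 [4y] swap r/1=68/2181: DF=(1 − 68/2181·(0.968100+0.950000+0.905200))/(1+68/2181) = 2211/2500 ≈ 0.884400
step 5 [5y] swap r/1=1590/45487: DF=(1 − 1590/45487·(0.968100+0.950000+0.905200+0.884400))/(1+1590/45487) = 841/1000 ≈ 0.841000
step 6 [6y] swap r/1=1692/53795: DF=(1 − 1692/53795·(0.968100+0.950000+0.905200+0.884400+0.841000))/(1+1692/53795) = 2077/2500 ≈ 0.830800
step 7 [7y] swap r/1=437/12322: DF=(1 − 437/12322·(0.968100+0.950000+0.905200+0.884400+0.841000+0.830800))/(1+437/12322) = 1563/2000 ≈ 0.781500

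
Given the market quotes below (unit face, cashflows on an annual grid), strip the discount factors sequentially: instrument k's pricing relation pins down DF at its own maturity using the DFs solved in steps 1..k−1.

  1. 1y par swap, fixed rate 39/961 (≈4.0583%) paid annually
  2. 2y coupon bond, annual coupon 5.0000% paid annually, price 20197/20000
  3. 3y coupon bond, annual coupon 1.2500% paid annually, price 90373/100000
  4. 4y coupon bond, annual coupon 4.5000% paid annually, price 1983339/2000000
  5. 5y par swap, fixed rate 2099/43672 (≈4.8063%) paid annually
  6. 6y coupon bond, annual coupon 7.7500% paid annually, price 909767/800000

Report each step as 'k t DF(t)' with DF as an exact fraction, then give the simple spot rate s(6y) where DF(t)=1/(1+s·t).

1 1 961/1000
2 2 229/250
3 3 4347/5000
4 4 8307/10000
5 5 7901/10000
6 6 7413/10000
s(6y) = (1/(7413/10000) − 1)/(6) = 2587/44478 ≈ 5.8164%

step 1 [1y] swap r/1=39/961: DF=(1 − 39/961·(0))/(1+39/961) = 961/1000 ≈ 0.961000
step 2 [2y] bond c/1=1/20: DF=(20197/20000 − 1/20·(0.961000))/(1+1/20) = 229/250 ≈ 0.916000
step 3 [3y] bond c/1=1/80: DF=(90373/100000 − 1/80·(0.961000+0.916000))/(1+1/80) = 4347/5000 ≈ 0.869400
step 4 [4y] bond c/1=9/200: DF=(1983339/2000000 − 9/200·(0.961000+0.916000+0.869400))/(1+9/200) = 8307/10000 ≈ 0.830700
step 5 [5y] swap r/1=2099/43672: DF=(1 − 2099/43672·(0.961000+0.916000+0.869400+0.830700))/(1+2099/43672) = 7901/10000 ≈ 0.790100
step 6 [6y] bond c/1=31/400: DF=(909767/800000 − 31/400·(0.961000+0.916000+0.869400+0.830700+0.790100))/(1+31/400) = 7413/10000 ≈ 0.741300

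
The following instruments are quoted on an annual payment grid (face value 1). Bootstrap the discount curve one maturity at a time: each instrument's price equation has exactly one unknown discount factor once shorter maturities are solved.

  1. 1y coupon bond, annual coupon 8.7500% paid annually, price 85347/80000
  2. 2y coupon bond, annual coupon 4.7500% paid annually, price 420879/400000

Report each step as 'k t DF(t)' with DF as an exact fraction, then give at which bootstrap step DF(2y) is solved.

step 1 [1y] bond c/1=7/80: DF=(85347/80000 − 7/80·(0))/(1+7/80) = 981/1000 ≈ 0.981000
step 2 [2y] bond c/1=19/400: DF=(420879/400000 − 19/400·(0.981000))/(1+19/400) = 24/25 ≈ 0.960000

1 1 981/1000
2 2 24/25
DF(2y) is solved at step 2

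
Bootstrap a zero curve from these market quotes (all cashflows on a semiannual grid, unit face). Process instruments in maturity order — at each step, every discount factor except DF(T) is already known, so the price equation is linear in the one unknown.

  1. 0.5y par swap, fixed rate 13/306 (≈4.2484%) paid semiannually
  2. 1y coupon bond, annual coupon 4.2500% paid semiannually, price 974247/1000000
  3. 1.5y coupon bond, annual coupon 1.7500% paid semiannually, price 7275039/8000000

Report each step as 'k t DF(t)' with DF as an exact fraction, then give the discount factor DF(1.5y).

step 1 [0.5y] swap r/2=13/612: DF=(1 − 13/612·(0))/(1+13/612) = 612/625 ≈ 0.979200
step 2 [1y] bond c/2=17/800: DF=(974247/1000000 − 17/800·(0.979200))/(1+17/800) = 1167/1250 ≈ 0.933600
step 3 [1.5y] bond c/2=7/800: DF=(7275039/8000000 − 7/800·(0.979200+0.933600))/(1+7/800) = 8849/10000 ≈ 0.884900

1 1/2 612/625
2 1 1167/1250
3 3/2 8849/10000
DF(1.5y) = 8849/10000 ≈ 0.884900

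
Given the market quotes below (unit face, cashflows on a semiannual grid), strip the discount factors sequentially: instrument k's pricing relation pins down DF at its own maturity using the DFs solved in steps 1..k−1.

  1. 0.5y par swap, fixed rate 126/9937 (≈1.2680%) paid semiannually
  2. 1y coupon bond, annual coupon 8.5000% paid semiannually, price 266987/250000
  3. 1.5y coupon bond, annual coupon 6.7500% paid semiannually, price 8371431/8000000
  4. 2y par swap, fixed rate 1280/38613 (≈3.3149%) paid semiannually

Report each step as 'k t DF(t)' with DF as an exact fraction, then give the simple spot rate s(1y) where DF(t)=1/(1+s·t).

step 1 [0.5y] swap r/2=63/9937: DF=(1 − 63/9937·(0))/(1+63/9937) = 9937/10000 ≈ 0.993700
step 2 [1y] bond c/2=17/400: DF=(266987/250000 − 17/400·(0.993700))/(1+17/400) = 9839/10000 ≈ 0.983900
step 3 [1.5y] bond c/2=27/800: DF=(8371431/8000000 − 27/800·(0.993700+0.983900))/(1+27/800) = 9477/10000 ≈ 0.947700
step 4 [2y] swap r/2=640/38613: DF=(1 − 640/38613·(0.993700+0.983900+0.947700))/(1+640/38613) = 117/125 ≈ 0.936000

1 1/2 9937/10000
2 1 9839/10000
3 3/2 9477/10000
4 2 117/125
s(1y) = (1/(9839/10000) − 1)/(1) = 161/9839 ≈ 1.6363%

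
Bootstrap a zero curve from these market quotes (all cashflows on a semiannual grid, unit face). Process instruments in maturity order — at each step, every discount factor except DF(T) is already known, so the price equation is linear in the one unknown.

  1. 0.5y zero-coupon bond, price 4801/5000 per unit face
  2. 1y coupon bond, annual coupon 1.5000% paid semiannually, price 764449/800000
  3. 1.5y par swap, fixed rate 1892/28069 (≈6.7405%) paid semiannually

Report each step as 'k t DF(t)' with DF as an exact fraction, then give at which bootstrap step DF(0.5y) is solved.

step 1 [0.5y] zero: DF = P = 4801/5000 ≈ 0.960200
step 2 [1y] bond c/2=3/400: DF=(764449/800000 − 3/400·(0.960200))/(1+3/400) = 9413/10000 ≈ 0.941300
step 3 [1.5y] swap r/2=946/28069: DF=(1 − 946/28069·(0.960200+0.941300))/(1+946/28069) = 4527/5000 ≈ 0.905400

1 1/2 4801/5000
2 1 9413/10000
3 3/2 4527/5000
DF(0.5y) is solved at step 1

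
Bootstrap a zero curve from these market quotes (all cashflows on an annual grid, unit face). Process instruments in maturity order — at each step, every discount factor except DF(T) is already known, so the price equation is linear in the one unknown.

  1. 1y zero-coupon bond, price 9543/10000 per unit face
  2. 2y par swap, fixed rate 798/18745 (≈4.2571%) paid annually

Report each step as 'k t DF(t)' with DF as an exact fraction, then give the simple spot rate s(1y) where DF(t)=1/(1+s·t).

step 1 [1y] zero: DF = P = 9543/10000 ≈ 0.954300
step 2 [2y] swap r/1=798/18745: DF=(1 − 798/18745·(0.954300))/(1+798/18745) = 4601/5000 ≈ 0.920200

1 1 9543/10000
2 2 4601/5000
s(1y) = (1/(9543/10000) − 1)/(1) = 457/9543 ≈ 4.7889%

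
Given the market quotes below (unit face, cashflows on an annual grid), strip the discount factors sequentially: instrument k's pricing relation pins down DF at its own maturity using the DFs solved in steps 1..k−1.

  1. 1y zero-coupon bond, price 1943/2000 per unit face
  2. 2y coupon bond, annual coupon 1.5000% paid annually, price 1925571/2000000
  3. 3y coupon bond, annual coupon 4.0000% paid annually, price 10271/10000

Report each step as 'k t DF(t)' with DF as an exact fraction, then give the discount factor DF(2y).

1 1 1943/2000
2 2 4671/5000
3 3 9143/10000
DF(2y) = 4671/5000 ≈ 0.934200

step 1 [1y] zero: DF = P = 1943/2000 ≈ 0.971500
step 2 [2y] bond c/1=3/200: DF=(1925571/2000000 − 3/200·(0.971500))/(1+3/200) = 4671/5000 ≈ 0.934200
step 3 [3y] bond c/1=1/25: DF=(10271/10000 − 1/25·(0.971500+0.934200))/(1+1/25) = 9143/10000 ≈ 0.914300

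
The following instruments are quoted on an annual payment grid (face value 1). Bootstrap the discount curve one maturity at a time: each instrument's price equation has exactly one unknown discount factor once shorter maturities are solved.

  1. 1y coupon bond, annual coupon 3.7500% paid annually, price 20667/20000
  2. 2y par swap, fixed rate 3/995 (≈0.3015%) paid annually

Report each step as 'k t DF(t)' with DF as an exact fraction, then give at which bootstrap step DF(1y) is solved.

1 1 249/250
2 2 497/500
DF(1y) is solved at step 1

step 1 [1y] bond c/1=3/80: DF=(20667/20000 − 3/80·(0))/(1+3/80) = 249/250 ≈ 0.996000
step 2 [2y] swap r/1=3/995: DF=(1 − 3/995·(0.996000))/(1+3/995) = 497/500 ≈ 0.994000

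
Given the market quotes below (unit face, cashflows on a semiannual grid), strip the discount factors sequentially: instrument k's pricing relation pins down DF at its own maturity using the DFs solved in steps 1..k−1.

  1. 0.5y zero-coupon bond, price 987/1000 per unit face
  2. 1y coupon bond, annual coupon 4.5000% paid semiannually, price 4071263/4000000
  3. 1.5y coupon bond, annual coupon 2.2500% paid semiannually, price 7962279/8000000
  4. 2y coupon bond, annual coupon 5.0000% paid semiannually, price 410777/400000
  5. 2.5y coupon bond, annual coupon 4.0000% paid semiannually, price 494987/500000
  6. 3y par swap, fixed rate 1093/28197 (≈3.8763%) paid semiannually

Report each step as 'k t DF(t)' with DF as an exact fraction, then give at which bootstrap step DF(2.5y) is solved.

step 1 [0.5y] zero: DF = P = 987/1000 ≈ 0.987000
step 2 [1y] bond c/2=9/400: DF=(4071263/4000000 − 9/400·(0.987000))/(1+9/400) = 9737/10000 ≈ 0.973700
step 3 [1.5y] bond c/2=9/800: DF=(7962279/8000000 − 9/800·(0.987000+0.973700))/(1+9/800) = 1203/1250 ≈ 0.962400
step 4 [2y] bond c/2=1/40: DF=(410777/400000 − 1/40·(0.987000+0.973700+0.962400))/(1+1/40) = 4653/5000 ≈ 0.930600
step 5 [2.5y] bond c/2=1/50: DF=(494987/500000 − 1/50·(0.987000+0.973700+0.962400+0.930600))/(1+1/50) = 179/200 ≈ 0.895000
step 6 [3y] swap r/2=1093/56394: DF=(1 − 1093/56394·(0.987000+0.973700+0.962400+0.930600+0.895000))/(1+1093/56394) = 8907/10000 ≈ 0.890700

1 1/2 987/1000
2 1 9737/10000
3 3/2 1203/1250
4 2 4653/5000
5 5/2 179/200
6 3 8907/10000
DF(2.5y) is solved at step 5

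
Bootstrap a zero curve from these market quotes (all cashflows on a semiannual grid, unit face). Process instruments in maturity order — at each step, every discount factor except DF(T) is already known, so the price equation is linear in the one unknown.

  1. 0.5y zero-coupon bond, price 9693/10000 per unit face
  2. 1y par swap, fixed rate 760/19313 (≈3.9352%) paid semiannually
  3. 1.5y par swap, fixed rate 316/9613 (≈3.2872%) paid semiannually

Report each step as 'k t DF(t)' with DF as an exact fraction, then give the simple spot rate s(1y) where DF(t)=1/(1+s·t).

1 1/2 9693/10000
2 1 481/500
3 3/2 4763/5000
s(1y) = (1/(481/500) − 1)/(1) = 19/481 ≈ 3.9501%

step 1 [0.5y] zero: DF = P = 9693/10000 ≈ 0.969300
step 2 [1y] swap r/2=380/19313: DF=(1 − 380/19313·(0.969300))/(1+380/19313) = 481/500 ≈ 0.962000
step 3 [1.5y] swap r/2=158/9613: DF=(1 − 158/9613·(0.969300+0.962000))/(1+158/9613) = 4763/5000 ≈ 0.952600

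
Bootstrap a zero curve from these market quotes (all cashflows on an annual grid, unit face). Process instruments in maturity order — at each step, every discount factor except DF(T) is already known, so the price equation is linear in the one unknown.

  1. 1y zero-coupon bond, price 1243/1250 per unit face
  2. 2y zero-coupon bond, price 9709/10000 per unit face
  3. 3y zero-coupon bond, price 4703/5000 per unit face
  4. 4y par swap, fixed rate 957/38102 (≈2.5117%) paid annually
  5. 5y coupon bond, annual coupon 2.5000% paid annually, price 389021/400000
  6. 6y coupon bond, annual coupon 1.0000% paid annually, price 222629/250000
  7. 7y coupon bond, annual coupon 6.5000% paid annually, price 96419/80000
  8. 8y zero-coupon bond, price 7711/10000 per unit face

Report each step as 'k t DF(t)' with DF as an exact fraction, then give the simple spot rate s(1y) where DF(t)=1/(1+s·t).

step 1 [1y] zero: DF = P = 1243/1250 ≈ 0.994400
step 2 [2y] zero: DF = P = 9709/10000 ≈ 0.970900
step 3 [3y] zero: DF = P = 4703/5000 ≈ 0.940600
step 4 [4y] swap r/1=957/38102: DF=(1 − 957/38102·(0.994400+0.970900+0.940600))/(1+957/38102) = 9043/10000 ≈ 0.904300
step 5 [5y] bond c/1=1/40: DF=(389021/400000 − 1/40·(0.994400+0.970900+0.940600+0.904300))/(1+1/40) = 8559/10000 ≈ 0.855900
step 6 [6y] bond c/1=1/100: DF=(222629/250000 − 1/100·(0.994400+0.970900+0.940600+0.904300+0.855900))/(1+1/100) = 1671/2000 ≈ 0.835500
step 7 [7y] bond c/1=13/200: DF=(96419/80000 − 13/200·(0.994400+0.970900+0.940600+0.904300+0.855900+0.835500))/(1+13/200) = 7959/10000 ≈ 0.795900
step 8 [8y] zero: DF = P = 7711/10000 ≈ 0.771100

1 1 1243/1250
2 2 9709/10000
3 3 4703/5000
4 4 9043/10000
5 5 8559/10000
6 6 1671/2000
7 7 7959/10000
8 8 7711/10000
s(1y) = (1/(1243/1250) − 1)/(1) = 7/1243 ≈ 0.5632%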